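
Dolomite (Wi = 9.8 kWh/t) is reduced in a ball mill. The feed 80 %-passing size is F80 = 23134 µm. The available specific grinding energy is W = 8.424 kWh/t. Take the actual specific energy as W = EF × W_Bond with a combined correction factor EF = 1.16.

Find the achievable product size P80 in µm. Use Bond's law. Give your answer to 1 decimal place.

W = 10·Wi·(P80^(-½) − F80^(-½))
W_Bond = W / EF = 8.424 / 1.16 = 7.2621 kWh/t
⇒ 1/√P80 = W_Bond/(10·Wi) + 1/√F80
  = 7.2621/(10·9.8) + 1/√23134 = 0.074103 + 0.006575 = 0.080677
P80 = (1/0.080677)² = 12.3950² = 153.64 µm

P80 = 153.6 µm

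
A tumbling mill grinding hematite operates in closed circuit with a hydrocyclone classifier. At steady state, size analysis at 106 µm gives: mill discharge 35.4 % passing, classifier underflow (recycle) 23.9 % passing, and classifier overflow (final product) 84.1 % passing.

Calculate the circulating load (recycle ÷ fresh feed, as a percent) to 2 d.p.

CL = 423.48 %

Balance %-passing 106 µm (r = R/F):
r = (o − d)/(d − u)
r = (84.1 − 35.4)/(35.4 − 23.9) = 48.7/11.5 = 4.2348
CL = 100·r = 423.48 %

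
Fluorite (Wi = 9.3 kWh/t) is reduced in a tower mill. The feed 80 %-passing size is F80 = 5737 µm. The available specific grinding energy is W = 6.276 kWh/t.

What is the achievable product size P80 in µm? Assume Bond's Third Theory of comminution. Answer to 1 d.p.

P80 = 153.6 µm

W = 10 Wi (1/√P80 − 1/√F80)  [Bond]
⇒ 1/√P80 = W/(10 Wi) + 1/√F80
  = 6.2760/(10·9.3) + 1/√5737 = 0.067484 + 0.013203 = 0.080686
P80 = (1/0.080686)² = 12.3937² = 153.60 µm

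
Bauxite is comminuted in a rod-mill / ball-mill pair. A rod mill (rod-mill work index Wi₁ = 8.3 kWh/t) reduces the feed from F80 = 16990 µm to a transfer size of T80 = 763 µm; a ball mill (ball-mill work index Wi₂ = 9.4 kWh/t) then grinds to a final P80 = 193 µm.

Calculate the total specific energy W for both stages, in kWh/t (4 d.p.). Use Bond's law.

W = 5.7313 kWh/t

W = 10 Wi / √P80 − 10 Wi / √F80
Stage 1 (16990→763 µm, Wi₁=8.3): W₁ = 10·8.3·(0.036202 − 0.007672) = 2.3680 kWh/t
Stage 2 (763→193 µm, Wi₂=9.4): W₂ = 10·9.4·(0.071982 − 0.036202) = 3.3632 kWh/t
W = W₁ + W₂ = 2.3680 + 3.3632 = 5.7313 kWh/t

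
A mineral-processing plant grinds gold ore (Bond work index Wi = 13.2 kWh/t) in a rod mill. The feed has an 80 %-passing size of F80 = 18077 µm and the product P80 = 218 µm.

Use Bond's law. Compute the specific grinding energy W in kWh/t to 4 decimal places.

Bond:  W = 10 Wi (1/√P − 1/√F)
1/√218 = 0.067729;  1/√18077 = 0.007438
W = 10·13.2·(0.067729 − 0.007438) = 7.9584 kWh/t

W = 7.9584 kWh/t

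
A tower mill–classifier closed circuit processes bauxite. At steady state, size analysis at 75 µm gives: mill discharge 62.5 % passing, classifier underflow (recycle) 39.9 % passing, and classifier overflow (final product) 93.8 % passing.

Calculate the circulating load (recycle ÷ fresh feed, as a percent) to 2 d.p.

CL = 138.50 %

Let r = R/F. Size balance at 75 µm:
d + r·d = r·u + o → r(d−u) = o−d
r = (93.8 − 62.5)/(62.5 − 39.9) = 31.3/22.6 = 1.3850
CL = 100·r = 138.50 %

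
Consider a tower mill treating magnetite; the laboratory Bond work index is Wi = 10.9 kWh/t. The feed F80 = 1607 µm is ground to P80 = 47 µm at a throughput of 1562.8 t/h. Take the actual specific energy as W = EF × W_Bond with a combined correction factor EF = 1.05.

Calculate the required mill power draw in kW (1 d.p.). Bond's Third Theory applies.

W_Bond = 10·Wi·(1/√P₈₀ − 1/√F₈₀)
W = 10·10.9·(1/√47 − 1/√1607) = 10·10.9·(0.120920) = 13.1802 kWh/t
W_actual = 1.05 × 13.1802 = 13.8392 kWh/t
Power = W × throughput = 13.8392 kWh/t × 1562.8 t/h = 21628.0 kW

P = 21628.0 kW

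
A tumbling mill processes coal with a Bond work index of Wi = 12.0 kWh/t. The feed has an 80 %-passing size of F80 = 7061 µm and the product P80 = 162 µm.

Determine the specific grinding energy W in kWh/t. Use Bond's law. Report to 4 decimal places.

W = 8.0000 kWh/t

W = 10·Wi·(P80^(-½) − F80^(-½))
1/√162 = 0.078567;  1/√7061 = 0.011901
W = 10·12.0·(0.078567 − 0.011901) = 8.0000 kWh/t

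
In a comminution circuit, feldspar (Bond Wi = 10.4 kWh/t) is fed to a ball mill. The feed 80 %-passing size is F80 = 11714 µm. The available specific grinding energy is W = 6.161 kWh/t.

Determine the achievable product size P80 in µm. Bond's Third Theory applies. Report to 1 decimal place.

P80 = 213.2 µm

Bond:  W = 10 Wi (1/√P − 1/√F)
1/√P80 = 1/√F80 + W/(10·Wi)
  = 6.1610/(10·10.4) + 1/√11714 = 0.059240 + 0.009239 = 0.068480
P80 = (1/0.068480)² = 14.6028² = 213.24 µm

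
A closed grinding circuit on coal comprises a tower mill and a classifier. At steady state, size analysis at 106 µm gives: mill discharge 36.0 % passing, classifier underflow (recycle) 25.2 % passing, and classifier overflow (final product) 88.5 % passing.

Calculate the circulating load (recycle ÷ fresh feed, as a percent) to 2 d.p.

Two-product formula at 106 µm:
(1+r)·d = r·u + o ⇒ r = (o−d)/(d−u)
r = (88.5 − 36.0)/(36.0 − 25.2) = 52.5/10.8 = 4.8611
CL = 100·r = 486.11 %

CL = 486.11 %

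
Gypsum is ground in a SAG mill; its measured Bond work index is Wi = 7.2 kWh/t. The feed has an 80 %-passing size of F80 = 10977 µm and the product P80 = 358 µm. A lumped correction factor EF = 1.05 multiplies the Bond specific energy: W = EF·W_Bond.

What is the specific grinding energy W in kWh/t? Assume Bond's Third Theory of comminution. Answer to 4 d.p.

W = 3.2740 kWh/t

Bond: W = 10·Wi·(1/√P80 − 1/√F80)
1/√358 = 0.052852;  1/√10977 = 0.009545
W = 10·7.2·(0.052852 − 0.009545) = 3.1181 kWh/t
Corrected W = EF·W_Bond = 1.05·3.1181 = 3.2740 kWh/t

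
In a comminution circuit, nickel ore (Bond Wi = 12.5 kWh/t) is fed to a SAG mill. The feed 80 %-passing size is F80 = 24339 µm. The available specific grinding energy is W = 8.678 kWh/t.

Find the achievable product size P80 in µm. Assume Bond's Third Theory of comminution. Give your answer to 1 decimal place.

P80 = 173.9 µm

W_Bond = 10·Wi·(1/√P₈₀ − 1/√F₈₀)
⇒ 1/√P80 = W/(10·Wi) + 1/√F80
  = 8.6780/(10·12.5) + 1/√24339 = 0.069424 + 0.006410 = 0.075834
P80 = (1/0.075834)² = 13.1867² = 173.89 µm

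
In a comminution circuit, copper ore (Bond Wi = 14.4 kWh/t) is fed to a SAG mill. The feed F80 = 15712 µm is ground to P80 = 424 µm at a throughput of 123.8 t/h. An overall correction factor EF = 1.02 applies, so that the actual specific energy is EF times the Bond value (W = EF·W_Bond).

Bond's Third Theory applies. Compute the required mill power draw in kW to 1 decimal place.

P = 738.0 kW

W = 10 Wi (P80^-0.5 − F80^-0.5)
W = 10·14.4·(1/√424 − 1/√15712) = 10·14.4·(0.040586) = 5.8445 kWh/t
Corrected W = EF·W_Bond = 1.02·5.8445 = 5.9613 kWh/t
Power = W × throughput = 5.9613 kWh/t × 123.8 t/h = 738.0 kW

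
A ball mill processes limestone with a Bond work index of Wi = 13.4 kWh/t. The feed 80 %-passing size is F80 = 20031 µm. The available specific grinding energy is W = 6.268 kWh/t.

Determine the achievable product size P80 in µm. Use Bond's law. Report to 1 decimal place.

P80 = 345.0 µm

W = 10 Wi / √P80 − 10 Wi / √F80
P80^(−½) = W/(10 Wi) + F80^(−½)
  = 6.2680/(10·13.4) + 1/√20031 = 0.046776 + 0.007066 = 0.053842
P80 = (1/0.053842)² = 18.5730² = 344.95 µm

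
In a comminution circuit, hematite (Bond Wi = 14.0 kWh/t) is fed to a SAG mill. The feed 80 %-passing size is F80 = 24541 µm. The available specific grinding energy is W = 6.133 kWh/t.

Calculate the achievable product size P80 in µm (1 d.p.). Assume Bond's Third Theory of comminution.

P80 = 397.0 µm

W = 10 Wi (P80^-0.5 − F80^-0.5)
⇒ 1/√P80 = W/(10·Wi) + 1/√F80
  = 6.1330/(10·14.0) + 1/√24541 = 0.043807 + 0.006383 = 0.050191
P80 = (1/0.050191)² = 19.9241² = 396.97 µm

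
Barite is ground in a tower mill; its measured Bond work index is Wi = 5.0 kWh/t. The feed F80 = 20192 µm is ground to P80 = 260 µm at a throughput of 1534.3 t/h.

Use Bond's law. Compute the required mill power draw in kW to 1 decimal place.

W = 10 Wi (1/√P80 − 1/√F80)  [Bond]
W = 10·5.0·(1/√260 − 1/√20192) = 10·5.0·(0.054980) = 2.7490 kWh/t
P_mill = W·ṁ = 2.7490·1534.3 = 4217.8 kW

P = 4217.8 kW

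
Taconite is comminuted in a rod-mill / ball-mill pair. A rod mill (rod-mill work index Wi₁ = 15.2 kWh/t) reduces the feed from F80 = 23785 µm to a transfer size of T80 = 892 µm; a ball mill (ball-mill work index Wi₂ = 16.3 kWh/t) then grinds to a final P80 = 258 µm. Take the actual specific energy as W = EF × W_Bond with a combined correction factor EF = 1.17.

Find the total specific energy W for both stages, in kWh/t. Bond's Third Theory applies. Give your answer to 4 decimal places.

W = 10.2890 kWh/t

Bond: W = 10·Wi·(1/√P80 − 1/√F80)
Stage 1 (23785→892 µm, Wi₁=15.2): W₁ = 10·15.2·(0.033482 − 0.006484) = 4.1038 kWh/t
Stage 2 (892→258 µm, Wi₂=16.3): W₂ = 10·16.3·(0.062257 − 0.033482) = 4.6903 kWh/t
W = W₁ + W₂ = 4.1038 + 4.6903 = 8.7940 kWh/t
W_actual = 1.17 × 8.7940 = 10.2890 kWh/t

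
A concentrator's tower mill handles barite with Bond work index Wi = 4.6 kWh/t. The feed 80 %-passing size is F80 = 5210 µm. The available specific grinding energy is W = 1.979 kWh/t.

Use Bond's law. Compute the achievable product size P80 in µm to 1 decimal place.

P80 = 309.1 µm

W = 10·Wi·(P80^(-½) − F80^(-½))
⇒ 1/√P80 = W/(10·Wi) + 1/√F80
  = 1.9790/(10·4.6) + 1/√5210 = 0.043022 + 0.013854 = 0.056876
P80 = (1/0.056876)² = 17.5821² = 309.13 µm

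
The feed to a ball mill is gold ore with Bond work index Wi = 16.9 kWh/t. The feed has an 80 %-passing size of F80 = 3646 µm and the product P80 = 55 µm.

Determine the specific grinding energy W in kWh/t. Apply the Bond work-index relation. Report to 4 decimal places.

W = 10 Wi (1/√P80 − 1/√F80)  [Bond]
1/√55 = 0.134840;  1/√3646 = 0.016561
W = 10·16.9·(0.134840 − 0.016561) = 19.9891 kWh/t

W = 19.9891 kWh/t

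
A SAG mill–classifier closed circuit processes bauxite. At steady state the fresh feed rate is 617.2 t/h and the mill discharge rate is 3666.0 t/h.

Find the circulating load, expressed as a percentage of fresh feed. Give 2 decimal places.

CL = 493.97 %

Mill node: discharge = fresh + recycle.
R = M − F = 3666.0 − 617.2 = 3048.8 t/h
CL = 100·R/F = 100·3048.8/617.2 = 493.97 %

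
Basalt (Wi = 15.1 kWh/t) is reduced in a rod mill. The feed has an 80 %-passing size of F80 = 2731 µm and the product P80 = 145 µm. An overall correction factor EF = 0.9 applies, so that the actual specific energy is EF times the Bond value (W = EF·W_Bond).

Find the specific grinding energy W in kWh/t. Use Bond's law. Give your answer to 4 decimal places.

W = 10 Wi (P80^-0.5 − F80^-0.5)
1/√145 = 0.083045;  1/√2731 = 0.019135
W = 10·15.1·(0.083045 − 0.019135) = 9.6504 kWh/t
Corrected W = EF·W_Bond = 0.9·9.6504 = 8.6854 kWh/t

W = 8.6854 kWh/t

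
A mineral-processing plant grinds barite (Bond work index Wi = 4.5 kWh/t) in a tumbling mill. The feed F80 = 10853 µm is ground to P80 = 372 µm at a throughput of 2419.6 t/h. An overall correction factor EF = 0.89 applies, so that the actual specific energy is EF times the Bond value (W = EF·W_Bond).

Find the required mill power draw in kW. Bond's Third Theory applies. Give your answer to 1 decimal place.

W = 10·Wi·(P80^(-½) − F80^(-½))
W = 10·4.5·(1/√372 − 1/√10853) = 10·4.5·(0.042249) = 1.9012 kWh/t
Corrected W = EF·W_Bond = 0.89·1.9012 = 1.6921 kWh/t
P = W·T = 1.6921·2419.6 = 4094.1 kW

P = 4094.1 kW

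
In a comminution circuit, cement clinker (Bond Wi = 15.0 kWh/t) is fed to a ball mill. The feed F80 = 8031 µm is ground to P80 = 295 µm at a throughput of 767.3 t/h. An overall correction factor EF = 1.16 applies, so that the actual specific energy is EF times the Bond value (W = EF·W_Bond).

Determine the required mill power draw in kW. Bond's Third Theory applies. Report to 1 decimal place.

W = 10·Wi·[P80^(−½) − F80^(−½)]
W = 10·15.0·(1/√295 − 1/√8031) = 10·15.0·(0.047064) = 7.0595 kWh/t
With EF = 1.16: W = 7.0595·1.16 = 8.1891 kWh/t
P = W·T = 8.1891·767.3 = 6283.5 kW

P = 6283.5 kW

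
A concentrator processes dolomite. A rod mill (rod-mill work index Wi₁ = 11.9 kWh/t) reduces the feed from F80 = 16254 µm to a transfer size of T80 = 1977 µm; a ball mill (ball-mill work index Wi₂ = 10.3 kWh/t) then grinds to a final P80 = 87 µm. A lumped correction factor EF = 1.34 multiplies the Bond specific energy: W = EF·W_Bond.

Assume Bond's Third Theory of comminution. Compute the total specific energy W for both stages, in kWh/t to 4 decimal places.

W = 14.0287 kWh/t

Bond:  W = 10 Wi (1/√P − 1/√F)
Stage 1 (16254→1977 µm, Wi₁=11.9): W₁ = 10·11.9·(0.022490 − 0.007844) = 1.7430 kWh/t
Stage 2 (1977→87 µm, Wi₂=10.3): W₂ = 10·10.3·(0.107211 − 0.022490) = 8.7263 kWh/t
W = W₁ + W₂ = 1.7430 + 8.7263 = 10.4692 kWh/t
With EF = 1.34: W = 10.4692·1.34 = 14.0287 kWh/t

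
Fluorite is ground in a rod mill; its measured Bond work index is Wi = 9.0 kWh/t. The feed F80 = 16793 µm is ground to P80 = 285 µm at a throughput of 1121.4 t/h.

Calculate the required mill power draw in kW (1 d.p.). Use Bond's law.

P = 5199.5 kW

W = 10·Wi·(P80^(-½) − F80^(-½))
W = 10·9.0·(1/√285 − 1/√16793) = 10·9.0·(0.051518) = 4.6366 kWh/t
Power = W × throughput = 4.6366 kWh/t × 1121.4 t/h = 5199.5 kW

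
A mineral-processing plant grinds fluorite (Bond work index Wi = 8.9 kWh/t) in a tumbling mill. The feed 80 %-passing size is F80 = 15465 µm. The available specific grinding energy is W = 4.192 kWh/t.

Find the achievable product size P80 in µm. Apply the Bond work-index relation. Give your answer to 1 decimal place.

W = 10·Wi·(P80^(-½) − F80^(-½))
⇒ 1/√P80 = W/(10 Wi) + 1/√F80
  = 4.1920/(10·8.9) + 1/√15465 = 0.047101 + 0.008041 = 0.055142
P80 = (1/0.055142)² = 18.1349² = 328.87 µm

P80 = 328.9 µm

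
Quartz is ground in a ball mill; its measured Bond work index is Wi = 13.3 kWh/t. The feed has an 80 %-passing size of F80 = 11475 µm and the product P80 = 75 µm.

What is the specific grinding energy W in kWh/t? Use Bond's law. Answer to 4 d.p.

Bond:  W = 10 Wi (1/√P − 1/√F)
1/√75 = 0.115470;  1/√11475 = 0.009335
W = 10·13.3·(0.115470 − 0.009335) = 14.1159 kWh/t

W = 14.1159 kWh/t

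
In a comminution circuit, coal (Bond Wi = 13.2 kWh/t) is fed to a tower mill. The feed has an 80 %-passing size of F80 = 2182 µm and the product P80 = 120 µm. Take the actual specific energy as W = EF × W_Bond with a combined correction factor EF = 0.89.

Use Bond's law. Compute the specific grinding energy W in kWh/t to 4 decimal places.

W = 10·Wi·(P80^(-½) − F80^(-½))
1/√120 = 0.091287;  1/√2182 = 0.021408
W = 10·13.2·(0.091287 − 0.021408) = 9.2241 kWh/t
With EF = 0.89: W = 9.2241·0.89 = 8.2094 kWh/t

W = 8.2094 kWh/t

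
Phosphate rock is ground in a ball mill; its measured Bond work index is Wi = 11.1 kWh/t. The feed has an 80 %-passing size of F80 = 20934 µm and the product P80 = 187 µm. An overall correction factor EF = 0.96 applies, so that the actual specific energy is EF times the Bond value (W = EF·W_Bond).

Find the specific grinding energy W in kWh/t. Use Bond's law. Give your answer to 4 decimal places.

Bond: W = 10·Wi·(1/√P80 − 1/√F80)
1/√187 = 0.073127;  1/√20934 = 0.006912
W = 10·11.1·(0.073127 − 0.006912) = 7.3499 kWh/t
Corrected W = EF·W_Bond = 0.96·7.3499 = 7.0559 kWh/t

W = 7.0559 kWh/t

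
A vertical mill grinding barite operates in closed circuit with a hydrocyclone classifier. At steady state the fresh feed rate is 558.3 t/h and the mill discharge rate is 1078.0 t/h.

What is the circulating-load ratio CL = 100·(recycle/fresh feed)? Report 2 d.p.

Mill node: discharge = fresh + recycle.
R = M − F = 1078.0 − 558.3 = 519.7 t/h
CL = 100·R/F = 100·519.7/558.3 = 93.09 %

CL = 93.09 %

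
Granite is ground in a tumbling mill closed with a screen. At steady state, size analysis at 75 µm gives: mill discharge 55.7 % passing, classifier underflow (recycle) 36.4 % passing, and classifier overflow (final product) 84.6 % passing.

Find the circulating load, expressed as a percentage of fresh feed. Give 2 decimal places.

CL = 149.74 %

Mass balance on the −75 µm fraction:
(1+r)·d = r·u + o ⇒ r = (o−d)/(d−u)
r = (84.6 − 55.7)/(55.7 − 36.4) = 28.9/19.3 = 1.4974
CL = 100·r = 149.74 %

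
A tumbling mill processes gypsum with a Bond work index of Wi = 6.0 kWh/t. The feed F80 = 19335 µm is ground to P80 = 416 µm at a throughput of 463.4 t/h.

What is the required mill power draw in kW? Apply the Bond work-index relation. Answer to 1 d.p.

P = 1163.2 kW

W = 10 Wi (1/√P80 − 1/√F80)  [Bond]
W = 10·6.0·(1/√416 − 1/√19335) = 10·6.0·(0.041837) = 2.5102 kWh/t
P_mill = W·ṁ = 2.5102·463.4 = 1163.2 kW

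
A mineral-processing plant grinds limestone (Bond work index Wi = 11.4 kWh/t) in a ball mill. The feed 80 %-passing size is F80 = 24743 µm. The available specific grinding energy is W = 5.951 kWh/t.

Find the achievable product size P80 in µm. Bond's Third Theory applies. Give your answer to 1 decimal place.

Bond: W = 10·Wi·(1/√P80 − 1/√F80)
⇒ 1/√P80 = W/(10·Wi) + 1/√F80
  = 5.9510/(10·11.4) + 1/√24743 = 0.052202 + 0.006357 = 0.058559
P80 = (1/0.058559)² = 17.0768² = 291.62 µm

P80 = 291.6 µm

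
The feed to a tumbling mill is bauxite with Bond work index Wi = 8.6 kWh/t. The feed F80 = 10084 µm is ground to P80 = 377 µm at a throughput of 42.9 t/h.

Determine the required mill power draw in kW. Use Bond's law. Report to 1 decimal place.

W = 10·Wi·(P80^(-½) − F80^(-½))
W = 10·8.6·(1/√377 − 1/√10084) = 10·8.6·(0.041544) = 3.5728 kWh/t
P_mill = W·ṁ = 3.5728·42.9 = 153.3 kW

P = 153.3 kW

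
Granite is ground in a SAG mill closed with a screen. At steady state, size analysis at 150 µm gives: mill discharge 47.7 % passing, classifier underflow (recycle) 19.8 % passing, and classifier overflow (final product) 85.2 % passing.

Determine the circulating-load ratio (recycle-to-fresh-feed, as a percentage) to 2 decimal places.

CL = 134.41 %

Mass balance on the −150 µm fraction:
d + r·d = r·u + o → r(d−u) = o−d
r = (85.2 − 47.7)/(47.7 − 19.8) = 37.5/27.9 = 1.3441
CL = 100·r = 134.41 %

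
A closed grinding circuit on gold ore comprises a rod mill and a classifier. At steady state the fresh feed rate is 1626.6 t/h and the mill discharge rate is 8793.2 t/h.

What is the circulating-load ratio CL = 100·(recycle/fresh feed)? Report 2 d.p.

CL = 440.59 %

M = F + R at steady state, so:
R = M − F = 8793.2 − 1626.6 = 7166.6 t/h
CL = 100·R/F = 100·7166.6/1626.6 = 440.59 %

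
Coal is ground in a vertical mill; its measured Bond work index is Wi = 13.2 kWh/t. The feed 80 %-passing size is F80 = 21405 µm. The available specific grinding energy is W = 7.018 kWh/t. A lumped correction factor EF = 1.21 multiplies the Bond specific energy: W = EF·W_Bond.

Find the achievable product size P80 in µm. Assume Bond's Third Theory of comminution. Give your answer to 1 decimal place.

P80 = 387.9 µm

W = 10 Wi (1/√P80 − 1/√F80)  [Bond]
W_Bond = W / EF = 7.018 / 1.21 = 5.8000 kWh/t
⇒ 1/√P80 = W_Bond/(10 Wi) + 1/√F80
  = 5.8000/(10·13.2) + 1/√21405 = 0.043939 + 0.006835 = 0.050774
P80 = (1/0.050774)² = 19.6949² = 387.89 µm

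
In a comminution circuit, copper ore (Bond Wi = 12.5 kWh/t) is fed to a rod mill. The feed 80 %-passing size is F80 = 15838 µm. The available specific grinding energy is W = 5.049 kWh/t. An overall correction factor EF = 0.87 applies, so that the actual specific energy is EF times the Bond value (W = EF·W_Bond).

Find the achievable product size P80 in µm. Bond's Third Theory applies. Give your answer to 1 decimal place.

Bond: W = 10·Wi·(1/√P80 − 1/√F80)
W_Bond = W / EF = 5.049 / 0.87 = 5.8034 kWh/t
⇒ 1/√P80 = W_Bond/(10 Wi) + 1/√F80
  = 5.8034/(10·12.5) + 1/√15838 = 0.046428 + 0.007946 = 0.054374
P80 = (1/0.054374)² = 18.3913² = 338.24 µm

P80 = 338.2 µm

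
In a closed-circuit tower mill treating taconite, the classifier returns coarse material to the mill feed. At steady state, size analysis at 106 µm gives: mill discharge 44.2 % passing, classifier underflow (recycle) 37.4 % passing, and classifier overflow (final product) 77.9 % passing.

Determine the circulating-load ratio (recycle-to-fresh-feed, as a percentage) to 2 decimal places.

CL = 495.59 %

Mass balance on the −106 µm fraction:
r = (o − d)/(d − u)
r = (77.9 − 44.2)/(44.2 − 37.4) = 33.7/6.8 = 4.9559
CL = 100·r = 495.59 %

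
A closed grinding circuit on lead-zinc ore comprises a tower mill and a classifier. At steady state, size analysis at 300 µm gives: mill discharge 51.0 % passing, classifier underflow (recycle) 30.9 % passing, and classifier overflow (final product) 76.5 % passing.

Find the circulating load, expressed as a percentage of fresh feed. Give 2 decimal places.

Classifier node, passing 300 µm:
(1+r)·d = r·u + o ⇒ r = (o−d)/(d−u)
r = (76.5 − 51.0)/(51.0 − 30.9) = 25.5/20.1 = 1.2687
CL = 100·r = 126.87 %

CL = 126.87 %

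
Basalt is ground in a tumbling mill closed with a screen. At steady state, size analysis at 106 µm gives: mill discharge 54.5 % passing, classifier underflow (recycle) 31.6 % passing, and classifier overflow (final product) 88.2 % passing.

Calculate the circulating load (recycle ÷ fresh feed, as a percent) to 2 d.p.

CL = 147.16 %

Mass balance on the −106 µm fraction:
(1+r)·d = r·u + o ⇒ r = (o−d)/(d−u)
r = (88.2 − 54.5)/(54.5 − 31.6) = 33.7/22.9 = 1.4716
CL = 100·r = 147.16 %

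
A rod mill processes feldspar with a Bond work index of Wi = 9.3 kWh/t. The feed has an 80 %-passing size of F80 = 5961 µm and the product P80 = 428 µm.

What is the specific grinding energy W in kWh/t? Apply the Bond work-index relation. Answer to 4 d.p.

W = 3.2908 kWh/t

W = 10·Wi·[P80^(−½) − F80^(−½)]
1/√428 = 0.048337;  1/√5961 = 0.012952
W = 10·9.3·(0.048337 − 0.012952) = 3.2908 kWh/t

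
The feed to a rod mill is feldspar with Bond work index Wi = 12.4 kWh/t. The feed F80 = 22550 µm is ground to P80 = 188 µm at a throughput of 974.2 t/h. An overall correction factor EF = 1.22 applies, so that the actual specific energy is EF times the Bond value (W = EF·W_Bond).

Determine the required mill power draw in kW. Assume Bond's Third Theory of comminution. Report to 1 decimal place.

W = 10 Wi (P80^-0.5 − F80^-0.5)
W = 10·12.4·(1/√188 − 1/√22550) = 10·12.4·(0.066273) = 8.2179 kWh/t
W_actual = 1.22 × 8.2179 = 10.0258 kWh/t
Power = W × throughput = 10.0258 kWh/t × 974.2 t/h = 9767.1 kW

P = 9767.1 kW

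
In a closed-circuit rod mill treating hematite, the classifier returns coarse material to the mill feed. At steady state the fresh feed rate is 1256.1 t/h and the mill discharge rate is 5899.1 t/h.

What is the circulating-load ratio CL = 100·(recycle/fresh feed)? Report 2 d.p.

Mill node: discharge = fresh + recycle.
R = M − F = 5899.1 − 1256.1 = 4643.0 t/h
CL = 100·R/F = 100·4643.0/1256.1 = 369.64 %

CL = 369.64 %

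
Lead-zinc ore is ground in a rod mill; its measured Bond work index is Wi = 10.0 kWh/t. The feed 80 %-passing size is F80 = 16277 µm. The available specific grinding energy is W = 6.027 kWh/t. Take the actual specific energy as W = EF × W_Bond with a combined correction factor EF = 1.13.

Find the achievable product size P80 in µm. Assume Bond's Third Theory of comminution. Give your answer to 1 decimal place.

P80 = 267.2 µm

Bond:  W = 10 Wi (1/√P − 1/√F)
W_Bond = W / EF = 6.027 / 1.13 = 5.3336 kWh/t
⇒ 1/√P80 = W_Bond/(10 Wi) + 1/√F80
  = 5.3336/(10·10.0) + 1/√16277 = 0.053336 + 0.007838 = 0.061174
P80 = (1/0.061174)² = 16.3467² = 267.21 µm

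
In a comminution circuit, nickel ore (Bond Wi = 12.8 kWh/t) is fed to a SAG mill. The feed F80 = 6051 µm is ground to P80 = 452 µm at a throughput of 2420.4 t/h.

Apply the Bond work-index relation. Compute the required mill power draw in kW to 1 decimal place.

P = 10589.5 kW

W = 10·Wi·[P80^(−½) − F80^(−½)]
W = 10·12.8·(1/√452 − 1/√6051) = 10·12.8·(0.034181) = 4.3751 kWh/t
P_mill = W·ṁ = 4.3751·2420.4 = 10589.5 kW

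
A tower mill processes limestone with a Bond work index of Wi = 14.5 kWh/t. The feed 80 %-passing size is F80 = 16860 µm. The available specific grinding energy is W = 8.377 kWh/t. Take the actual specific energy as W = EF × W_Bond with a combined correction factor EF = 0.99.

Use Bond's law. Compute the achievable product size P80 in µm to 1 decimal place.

P80 = 229.2 µm

W = 10 Wi (P80^-0.5 − F80^-0.5)
W_Bond = W / EF = 8.377 / 0.99 = 8.4616 kWh/t
1/√P80 = 1/√F80 + W_Bond/(10·Wi)
  = 8.4616/(10·14.5) + 1/√16860 = 0.058356 + 0.007701 = 0.066057
P80 = (1/0.066057)² = 15.1383² = 229.17 µm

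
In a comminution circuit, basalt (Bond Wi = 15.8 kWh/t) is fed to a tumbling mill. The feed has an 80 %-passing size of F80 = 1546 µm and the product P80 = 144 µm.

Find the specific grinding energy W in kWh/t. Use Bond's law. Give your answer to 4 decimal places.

W = 9.1483 kWh/t

W = 10·Wi·(P80^(-½) − F80^(-½))
1/√144 = 0.083333;  1/√1546 = 0.025433
W = 10·15.8·(0.083333 − 0.025433) = 9.1483 kWh/t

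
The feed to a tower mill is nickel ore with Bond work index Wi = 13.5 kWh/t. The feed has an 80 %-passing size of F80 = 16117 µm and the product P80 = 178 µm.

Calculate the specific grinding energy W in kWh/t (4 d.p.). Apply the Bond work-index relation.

W_Bond = 10·Wi·(1/√P₈₀ − 1/√F₈₀)
1/√178 = 0.074953;  1/√16117 = 0.007877
W = 10·13.5·(0.074953 − 0.007877) = 9.0553 kWh/t

W = 9.0553 kWh/t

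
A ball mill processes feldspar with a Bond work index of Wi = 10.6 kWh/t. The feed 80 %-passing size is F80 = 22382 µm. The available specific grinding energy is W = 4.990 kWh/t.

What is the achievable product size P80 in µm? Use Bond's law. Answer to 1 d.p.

P80 = 346.0 µm

W = 10 Wi / √P80 − 10 Wi / √F80
P80^(−½) = W/(10 Wi) + F80^(−½)
  = 4.9900/(10·10.6) + 1/√22382 = 0.047075 + 0.006684 = 0.053760
P80 = (1/0.053760)² = 18.6013² = 346.01 µm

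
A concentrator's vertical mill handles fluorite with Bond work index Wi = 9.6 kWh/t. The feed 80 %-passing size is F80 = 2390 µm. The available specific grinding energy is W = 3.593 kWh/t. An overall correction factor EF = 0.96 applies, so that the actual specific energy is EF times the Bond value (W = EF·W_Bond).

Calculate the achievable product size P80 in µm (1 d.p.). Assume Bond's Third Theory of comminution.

W_Bond = 10·Wi·(1/√P₈₀ − 1/√F₈₀)
W_Bond = W / EF = 3.593 / 0.96 = 3.7427 kWh/t
P80^(−½) = W_Bond/(10 Wi) + F80^(−½)
  = 3.7427/(10·9.6) + 1/√2390 = 0.038987 + 0.020455 = 0.059442
P80 = (1/0.059442)² = 16.8232² = 283.02 µm

P80 = 283.0 µm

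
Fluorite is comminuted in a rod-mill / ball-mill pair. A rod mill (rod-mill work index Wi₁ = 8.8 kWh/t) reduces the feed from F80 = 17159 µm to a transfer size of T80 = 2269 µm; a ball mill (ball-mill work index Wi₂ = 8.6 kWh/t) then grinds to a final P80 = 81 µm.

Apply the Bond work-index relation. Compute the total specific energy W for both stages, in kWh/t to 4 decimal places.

W = 8.9257 kWh/t

Bond: W = 10·Wi·(1/√P80 − 1/√F80)
Stage 1 (17159→2269 µm, Wi₁=8.8): W₁ = 10·8.8·(0.020993 − 0.007634) = 1.1756 kWh/t
Stage 2 (2269→81 µm, Wi₂=8.6): W₂ = 10·8.6·(0.111111 − 0.020993) = 7.7501 kWh/t
W = W₁ + W₂ = 1.1756 + 7.7501 = 8.9257 kWh/t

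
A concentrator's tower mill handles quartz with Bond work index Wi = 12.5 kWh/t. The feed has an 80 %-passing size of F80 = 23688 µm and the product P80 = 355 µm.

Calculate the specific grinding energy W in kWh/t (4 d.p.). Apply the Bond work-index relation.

W = 5.8221 kWh/t

W_Bond = 10·Wi·(1/√P₈₀ − 1/√F₈₀)
1/√355 = 0.053074;  1/√23688 = 0.006497
W = 10·12.5·(0.053074 − 0.006497) = 5.8221 kWh/t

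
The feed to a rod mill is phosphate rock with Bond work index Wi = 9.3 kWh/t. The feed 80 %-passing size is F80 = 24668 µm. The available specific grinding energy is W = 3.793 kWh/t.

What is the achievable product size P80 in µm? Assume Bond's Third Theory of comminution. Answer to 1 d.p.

W = 10 Wi (P80^-0.5 − F80^-0.5)
P80^-0.5 = F80^-0.5 + W/(10 Wi)
  = 3.7930/(10·9.3) + 1/√24668 = 0.040785 + 0.006367 = 0.047152
P80 = (1/0.047152)² = 21.2080² = 449.78 µm

P80 = 449.8 µm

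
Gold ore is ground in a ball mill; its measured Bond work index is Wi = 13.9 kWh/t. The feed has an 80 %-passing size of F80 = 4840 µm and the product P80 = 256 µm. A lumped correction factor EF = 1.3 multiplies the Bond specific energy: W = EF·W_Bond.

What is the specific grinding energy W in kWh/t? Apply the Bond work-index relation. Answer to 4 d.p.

W = 8.6964 kWh/t

W = 10 Wi (P80^-0.5 − F80^-0.5)
1/√256 = 0.062500;  1/√4840 = 0.014374
W = 10·13.9·(0.062500 − 0.014374) = 6.6895 kWh/t
Corrected W = EF·W_Bond = 1.3·6.6895 = 8.6964 kWh/t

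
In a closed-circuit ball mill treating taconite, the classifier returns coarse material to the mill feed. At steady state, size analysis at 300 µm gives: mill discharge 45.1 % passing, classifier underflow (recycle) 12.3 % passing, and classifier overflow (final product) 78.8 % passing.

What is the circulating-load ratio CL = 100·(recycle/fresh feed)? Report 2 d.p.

Classifier node, passing 300 µm:
r = (o − d)/(d − u)
r = (78.8 − 45.1)/(45.1 − 12.3) = 33.7/32.8 = 1.0274
CL = 100·r = 102.74 %

CL = 102.74 %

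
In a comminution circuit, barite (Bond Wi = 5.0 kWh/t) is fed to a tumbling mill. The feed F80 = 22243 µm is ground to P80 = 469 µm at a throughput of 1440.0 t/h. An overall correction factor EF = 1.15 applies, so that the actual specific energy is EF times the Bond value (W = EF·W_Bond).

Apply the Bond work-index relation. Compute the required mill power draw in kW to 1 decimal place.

W = 10 Wi / √P80 − 10 Wi / √F80
W = 10·5.0·(1/√469 − 1/√22243) = 10·5.0·(0.039471) = 1.9735 kWh/t
Corrected W = EF·W_Bond = 1.15·1.9735 = 2.2696 kWh/t
P = W·T = 2.2696·1440.0 = 3268.2 kW

P = 3268.2 kW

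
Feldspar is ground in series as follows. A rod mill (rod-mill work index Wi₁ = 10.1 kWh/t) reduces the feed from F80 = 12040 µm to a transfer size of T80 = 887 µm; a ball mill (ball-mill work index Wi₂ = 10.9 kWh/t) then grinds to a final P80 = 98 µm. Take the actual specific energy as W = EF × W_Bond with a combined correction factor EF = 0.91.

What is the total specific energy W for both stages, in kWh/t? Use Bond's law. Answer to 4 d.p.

W = 10 Wi / √P80 − 10 Wi / √F80
Stage 1 (12040→887 µm, Wi₁=10.1): W₁ = 10·10.1·(0.033577 − 0.009114) = 2.4708 kWh/t
Stage 2 (887→98 µm, Wi₂=10.9): W₂ = 10·10.9·(0.101015 − 0.033577) = 7.3508 kWh/t
W = W₁ + W₂ = 2.4708 + 7.3508 = 9.8216 kWh/t
W_actual = 0.91 × 9.8216 = 8.9376 kWh/t

W = 8.9376 kWh/t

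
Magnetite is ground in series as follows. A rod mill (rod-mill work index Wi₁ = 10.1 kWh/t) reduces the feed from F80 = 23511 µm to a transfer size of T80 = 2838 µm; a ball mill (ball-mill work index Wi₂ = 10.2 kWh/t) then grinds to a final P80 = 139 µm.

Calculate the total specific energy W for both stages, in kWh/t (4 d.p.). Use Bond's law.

W = 10 Wi (1/√P80 − 1/√F80)  [Bond]
Stage 1 (23511→2838 µm, Wi₁=10.1): W₁ = 10·10.1·(0.018771 − 0.006522) = 1.2372 kWh/t
Stage 2 (2838→139 µm, Wi₂=10.2): W₂ = 10·10.2·(0.084819 − 0.018771) = 6.7369 kWh/t
W = W₁ + W₂ = 1.2372 + 6.7369 = 7.9741 kWh/t

W = 7.9741 kWh/t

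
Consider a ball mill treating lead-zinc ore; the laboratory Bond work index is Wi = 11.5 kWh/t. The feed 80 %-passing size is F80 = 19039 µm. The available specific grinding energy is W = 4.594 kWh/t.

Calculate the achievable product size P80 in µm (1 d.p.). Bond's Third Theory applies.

W = 10 Wi (P80^-0.5 − F80^-0.5)
⇒ 1/√P80 = W/(10·Wi) + 1/√F80
  = 4.5940/(10·11.5) + 1/√19039 = 0.039948 + 0.007247 = 0.047195
P80 = (1/0.047195)² = 21.1886² = 448.96 µm

P80 = 449.0 µm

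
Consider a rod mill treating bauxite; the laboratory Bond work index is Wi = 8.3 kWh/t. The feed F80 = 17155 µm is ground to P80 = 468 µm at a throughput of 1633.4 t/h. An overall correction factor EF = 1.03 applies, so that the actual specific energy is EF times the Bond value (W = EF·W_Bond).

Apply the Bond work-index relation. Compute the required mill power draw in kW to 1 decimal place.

W_Bond = 10·Wi·(1/√P₈₀ − 1/√F₈₀)
W = 10·8.3·(1/√468 − 1/√17155) = 10·8.3·(0.038590) = 3.2030 kWh/t
With EF = 1.03: W = 3.2030·1.03 = 3.2991 kWh/t
Power = W × throughput = 3.2991 kWh/t × 1633.4 t/h = 5388.7 kW

P = 5388.7 kW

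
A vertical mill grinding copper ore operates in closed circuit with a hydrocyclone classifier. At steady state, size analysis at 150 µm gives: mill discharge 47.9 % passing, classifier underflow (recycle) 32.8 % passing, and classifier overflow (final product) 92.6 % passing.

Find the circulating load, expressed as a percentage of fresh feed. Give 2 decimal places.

CL = 296.03 %

Let r = R/F. Size balance at 150 µm:
r = (o − d)/(d − u)
r = (92.6 − 47.9)/(47.9 − 32.8) = 44.7/15.1 = 2.9603
CL = 100·r = 296.03 %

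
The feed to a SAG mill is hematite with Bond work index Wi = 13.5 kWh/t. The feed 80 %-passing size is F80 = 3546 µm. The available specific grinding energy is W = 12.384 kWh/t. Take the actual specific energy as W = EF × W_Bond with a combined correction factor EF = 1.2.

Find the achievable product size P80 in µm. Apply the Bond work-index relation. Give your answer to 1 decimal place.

P80 = 115.0 µm

W = 10 Wi (P80^-0.5 − F80^-0.5)
W_Bond = W / EF = 12.384 / 1.2 = 10.3200 kWh/t
1/√P80 = 1/√F80 + W_Bond/(10·Wi)
  = 10.3200/(10·13.5) + 1/√3546 = 0.076444 + 0.016793 = 0.093238
P80 = (1/0.093238)² = 10.7253² = 115.03 µm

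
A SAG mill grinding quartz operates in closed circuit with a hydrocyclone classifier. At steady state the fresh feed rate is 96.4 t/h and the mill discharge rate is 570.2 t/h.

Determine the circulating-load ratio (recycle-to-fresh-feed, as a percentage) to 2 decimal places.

Steady state: M = F + R.
R = M − F = 570.2 − 96.4 = 473.8 t/h
CL = 100·R/F = 100·473.8/96.4 = 491.49 %

CL = 491.49 %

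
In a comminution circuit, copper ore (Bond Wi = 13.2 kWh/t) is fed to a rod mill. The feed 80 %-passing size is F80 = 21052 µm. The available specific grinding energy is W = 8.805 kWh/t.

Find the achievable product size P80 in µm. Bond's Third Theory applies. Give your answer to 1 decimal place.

P80 = 184.6 µm

W = 10 Wi / √P80 − 10 Wi / √F80
⇒ 1/√P80 = W/(10 Wi) + 1/√F80
  = 8.8050/(10·13.2) + 1/√21052 = 0.066705 + 0.006892 = 0.073597
P80 = (1/0.073597)² = 13.5876² = 184.62 µm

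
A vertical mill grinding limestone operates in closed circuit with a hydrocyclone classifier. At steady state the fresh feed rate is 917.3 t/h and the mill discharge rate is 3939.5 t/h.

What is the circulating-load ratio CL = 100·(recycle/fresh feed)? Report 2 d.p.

Discharge = new feed + return, hence
R = M − F = 3939.5 − 917.3 = 3022.2 t/h
CL = 100·R/F = 100·3022.2/917.3 = 329.47 %

CL = 329.47 %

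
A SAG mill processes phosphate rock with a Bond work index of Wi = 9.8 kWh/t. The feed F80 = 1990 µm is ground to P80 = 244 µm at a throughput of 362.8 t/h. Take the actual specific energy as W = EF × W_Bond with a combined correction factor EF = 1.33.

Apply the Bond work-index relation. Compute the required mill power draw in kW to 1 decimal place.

P = 1967.2 kW

W = 10·Wi·[P80^(−½) − F80^(−½)]
W = 10·9.8·(1/√244 − 1/√1990) = 10·9.8·(0.041602) = 4.0770 kWh/t
With EF = 1.33: W = 4.0770·1.33 = 5.4224 kWh/t
P_mill = W·ṁ = 5.4224·362.8 = 1967.2 kW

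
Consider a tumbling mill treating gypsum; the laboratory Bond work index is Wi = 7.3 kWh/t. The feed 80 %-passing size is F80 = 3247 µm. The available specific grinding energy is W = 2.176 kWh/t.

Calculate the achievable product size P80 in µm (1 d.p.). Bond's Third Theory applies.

W = 10·Wi·(P80^(-½) − F80^(-½))
P80^(−½) = W/(10 Wi) + F80^(−½)
  = 2.1760/(10·7.3) + 1/√3247 = 0.029808 + 0.017549 = 0.047357
P80 = (1/0.047357)² = 21.1160² = 445.88 µm

P80 = 445.9 µm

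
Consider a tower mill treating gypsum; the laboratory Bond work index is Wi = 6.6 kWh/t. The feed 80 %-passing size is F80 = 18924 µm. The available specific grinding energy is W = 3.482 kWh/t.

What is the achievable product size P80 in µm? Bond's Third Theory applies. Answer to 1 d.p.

P80 = 277.5 µm

W = 10 Wi (P80^-0.5 − F80^-0.5)
P80^(−½) = W/(10 Wi) + F80^(−½)
  = 3.4820/(10·6.6) + 1/√18924 = 0.052758 + 0.007269 = 0.060027
P80 = (1/0.060027)² = 16.6592² = 277.53 µm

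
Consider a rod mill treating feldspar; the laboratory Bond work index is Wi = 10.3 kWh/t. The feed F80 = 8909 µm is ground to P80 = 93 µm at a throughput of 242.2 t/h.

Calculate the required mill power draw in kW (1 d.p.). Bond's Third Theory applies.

P = 2322.5 kW

W = 10·Wi·[P80^(−½) − F80^(−½)]
W = 10·10.3·(1/√93 − 1/√8909) = 10·10.3·(0.093101) = 9.5894 kWh/t
Power = W × throughput = 9.5894 kWh/t × 242.2 t/h = 2322.5 kW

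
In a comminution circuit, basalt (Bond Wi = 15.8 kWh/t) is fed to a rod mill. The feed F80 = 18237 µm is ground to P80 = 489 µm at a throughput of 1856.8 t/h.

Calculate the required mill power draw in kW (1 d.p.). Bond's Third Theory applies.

P = 11094.4 kW

W = 10·Wi·[P80^(−½) − F80^(−½)]
W = 10·15.8·(1/√489 − 1/√18237) = 10·15.8·(0.037817) = 5.9750 kWh/t
P = W·T = 5.9750·1856.8 = 11094.4 kW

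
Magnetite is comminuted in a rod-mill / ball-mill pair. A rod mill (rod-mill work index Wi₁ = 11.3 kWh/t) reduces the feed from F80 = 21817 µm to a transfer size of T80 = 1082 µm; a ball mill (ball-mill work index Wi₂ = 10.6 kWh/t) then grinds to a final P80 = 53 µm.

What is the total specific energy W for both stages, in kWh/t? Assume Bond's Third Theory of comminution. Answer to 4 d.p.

W_Bond = 10·Wi·(1/√P₈₀ − 1/√F₈₀)
Stage 1 (21817→1082 µm, Wi₁=11.3): W₁ = 10·11.3·(0.030401 − 0.006770) = 2.6703 kWh/t
Stage 2 (1082→53 µm, Wi₂=10.6): W₂ = 10·10.6·(0.137361 − 0.030401) = 11.3377 kWh/t
W = W₁ + W₂ = 2.6703 + 11.3377 = 14.0080 kWh/t

W = 14.0080 kWh/t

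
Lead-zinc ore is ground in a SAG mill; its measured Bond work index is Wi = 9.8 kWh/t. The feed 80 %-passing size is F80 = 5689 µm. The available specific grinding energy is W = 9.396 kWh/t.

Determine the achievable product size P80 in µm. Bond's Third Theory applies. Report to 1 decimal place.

W = 10 Wi / √P80 − 10 Wi / √F80
⇒ 1/√P80 = W/(10·Wi) + 1/√F80
  = 9.3960/(10·9.8) + 1/√5689 = 0.095878 + 0.013258 = 0.109136
P80 = (1/0.109136)² = 9.1629² = 83.96 µm

P80 = 84.0 µm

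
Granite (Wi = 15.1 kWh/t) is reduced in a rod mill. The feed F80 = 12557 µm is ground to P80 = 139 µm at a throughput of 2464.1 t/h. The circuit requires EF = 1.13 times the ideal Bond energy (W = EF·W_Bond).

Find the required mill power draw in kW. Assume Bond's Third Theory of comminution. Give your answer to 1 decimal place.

P = 31910.0 kW

W = 10 Wi (1/√P80 − 1/√F80)  [Bond]
W = 10·15.1·(1/√139 − 1/√12557) = 10·15.1·(0.075895) = 11.4601 kWh/t
W_actual = 1.13 × 11.4601 = 12.9500 kWh/t
P_mill = W·ṁ = 12.9500·2464.1 = 31910.0 kW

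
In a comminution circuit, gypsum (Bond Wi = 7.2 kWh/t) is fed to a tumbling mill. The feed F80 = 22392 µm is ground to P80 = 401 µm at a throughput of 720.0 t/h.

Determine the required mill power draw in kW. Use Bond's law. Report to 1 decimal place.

P = 2242.3 kW

Bond:  W = 10 Wi (1/√P − 1/√F)
W = 10·7.2·(1/√401 − 1/√22392) = 10·7.2·(0.043255) = 3.1144 kWh/t
Mill draw = 3.1144 × 720.0 = 2242.3 kW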